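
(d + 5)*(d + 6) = d^2 + 11*d + 30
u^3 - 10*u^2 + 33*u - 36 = (u - 4)*(u - 3)^2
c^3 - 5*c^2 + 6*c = c*(c - 3)*(c - 2)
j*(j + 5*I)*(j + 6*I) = j^3 + 11*I*j^2 - 30*j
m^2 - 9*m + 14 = (m - 7)*(m - 2)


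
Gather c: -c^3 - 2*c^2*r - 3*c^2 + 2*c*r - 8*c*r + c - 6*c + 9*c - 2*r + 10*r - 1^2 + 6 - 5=-c^3 + c^2*(-2*r - 3) + c*(4 - 6*r) + 8*r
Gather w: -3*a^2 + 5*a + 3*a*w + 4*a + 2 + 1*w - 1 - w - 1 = -3*a^2 + 3*a*w + 9*a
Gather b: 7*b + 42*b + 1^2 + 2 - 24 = 49*b - 21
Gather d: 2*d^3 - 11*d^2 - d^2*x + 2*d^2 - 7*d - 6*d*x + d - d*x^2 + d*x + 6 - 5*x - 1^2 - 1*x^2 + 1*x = 2*d^3 + d^2*(-x - 9) + d*(-x^2 - 5*x - 6) - x^2 - 4*x + 5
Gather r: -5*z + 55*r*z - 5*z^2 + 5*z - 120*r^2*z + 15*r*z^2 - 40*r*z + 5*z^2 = -120*r^2*z + r*(15*z^2 + 15*z)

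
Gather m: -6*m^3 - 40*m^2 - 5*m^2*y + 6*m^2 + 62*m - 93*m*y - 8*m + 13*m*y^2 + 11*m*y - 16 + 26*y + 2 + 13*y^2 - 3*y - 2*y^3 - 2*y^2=-6*m^3 + m^2*(-5*y - 34) + m*(13*y^2 - 82*y + 54) - 2*y^3 + 11*y^2 + 23*y - 14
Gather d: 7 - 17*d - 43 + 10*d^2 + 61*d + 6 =10*d^2 + 44*d - 30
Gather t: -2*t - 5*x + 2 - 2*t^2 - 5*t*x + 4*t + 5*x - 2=-2*t^2 + t*(2 - 5*x)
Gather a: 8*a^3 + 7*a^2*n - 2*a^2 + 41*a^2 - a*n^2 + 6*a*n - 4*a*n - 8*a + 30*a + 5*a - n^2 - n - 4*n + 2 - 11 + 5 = 8*a^3 + a^2*(7*n + 39) + a*(-n^2 + 2*n + 27) - n^2 - 5*n - 4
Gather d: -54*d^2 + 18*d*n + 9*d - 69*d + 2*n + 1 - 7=-54*d^2 + d*(18*n - 60) + 2*n - 6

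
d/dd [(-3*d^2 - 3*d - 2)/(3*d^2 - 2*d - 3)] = 5*(3*d^2 + 6*d + 1)/(9*d^4 - 12*d^3 - 14*d^2 + 12*d + 9)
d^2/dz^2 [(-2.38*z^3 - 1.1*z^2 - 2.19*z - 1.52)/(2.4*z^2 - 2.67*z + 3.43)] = (4.26325641456066e-14*z^4 - 34.075644*z^3 + 132.577668*z^2 - 1.393332*z - 62.641834)/(13.824*z^6 - 46.1376*z^5 + 110.59848*z^4 - 150.910803*z^3 + 158.063661*z^2 - 94.236849*z + 40.353607)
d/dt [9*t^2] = 18*t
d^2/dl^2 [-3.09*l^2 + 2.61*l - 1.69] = -6.18000000000000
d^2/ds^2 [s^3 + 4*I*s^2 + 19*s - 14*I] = 6*s + 8*I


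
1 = 1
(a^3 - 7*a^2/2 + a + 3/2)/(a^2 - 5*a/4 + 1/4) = 2*(2*a^2 - 5*a - 3)/(4*a - 1)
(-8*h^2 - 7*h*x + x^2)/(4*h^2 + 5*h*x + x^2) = (-8*h + x)/(4*h + x)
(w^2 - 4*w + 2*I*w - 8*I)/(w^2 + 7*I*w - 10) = (w - 4)/(w + 5*I)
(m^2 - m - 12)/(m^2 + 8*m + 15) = (m - 4)/(m + 5)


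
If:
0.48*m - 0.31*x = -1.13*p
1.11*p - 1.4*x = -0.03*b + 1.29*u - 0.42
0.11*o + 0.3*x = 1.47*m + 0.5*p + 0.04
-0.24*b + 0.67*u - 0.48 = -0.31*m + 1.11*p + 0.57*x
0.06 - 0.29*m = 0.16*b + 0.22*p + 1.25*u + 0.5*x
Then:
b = 14.9818947525485*x - 2.74254470118546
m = 8.95559596160554*x - 0.658978783316659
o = 100.907461150745*x - 7.1703519627619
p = 0.279920191143359 - 3.52981067395633*x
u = 0.502662845839973 - 3.77413411280238*x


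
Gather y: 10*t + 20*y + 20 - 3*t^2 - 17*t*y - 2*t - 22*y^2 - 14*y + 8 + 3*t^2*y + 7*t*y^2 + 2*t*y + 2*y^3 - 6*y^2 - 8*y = -3*t^2 + 8*t + 2*y^3 + y^2*(7*t - 28) + y*(3*t^2 - 15*t - 2) + 28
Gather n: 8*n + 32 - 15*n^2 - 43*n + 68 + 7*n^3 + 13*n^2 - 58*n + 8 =7*n^3 - 2*n^2 - 93*n + 108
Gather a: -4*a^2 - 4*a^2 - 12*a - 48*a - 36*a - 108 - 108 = -8*a^2 - 96*a - 216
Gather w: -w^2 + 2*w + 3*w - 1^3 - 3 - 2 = -w^2 + 5*w - 6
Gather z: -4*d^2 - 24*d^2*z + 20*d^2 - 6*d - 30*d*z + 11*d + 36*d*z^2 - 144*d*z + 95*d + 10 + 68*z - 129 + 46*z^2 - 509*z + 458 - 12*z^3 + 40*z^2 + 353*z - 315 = 16*d^2 + 100*d - 12*z^3 + z^2*(36*d + 86) + z*(-24*d^2 - 174*d - 88) + 24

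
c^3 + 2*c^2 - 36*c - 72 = (c - 6)*(c + 2)*(c + 6)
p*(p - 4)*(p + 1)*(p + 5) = p^4 + 2*p^3 - 19*p^2 - 20*p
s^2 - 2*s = s*(s - 2)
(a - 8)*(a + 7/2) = a^2 - 9*a/2 - 28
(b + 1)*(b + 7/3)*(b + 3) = b^3 + 19*b^2/3 + 37*b/3 + 7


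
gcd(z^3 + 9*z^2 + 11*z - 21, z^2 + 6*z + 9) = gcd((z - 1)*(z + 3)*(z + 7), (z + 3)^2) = z + 3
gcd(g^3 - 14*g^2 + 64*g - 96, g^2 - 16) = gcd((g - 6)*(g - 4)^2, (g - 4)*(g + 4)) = g - 4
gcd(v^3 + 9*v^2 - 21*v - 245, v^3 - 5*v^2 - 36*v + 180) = v - 5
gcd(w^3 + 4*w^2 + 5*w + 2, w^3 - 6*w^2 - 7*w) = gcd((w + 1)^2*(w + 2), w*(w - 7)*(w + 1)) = w + 1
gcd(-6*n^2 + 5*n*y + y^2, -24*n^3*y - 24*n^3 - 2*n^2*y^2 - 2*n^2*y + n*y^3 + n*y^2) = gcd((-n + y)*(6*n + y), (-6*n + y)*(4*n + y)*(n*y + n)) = 1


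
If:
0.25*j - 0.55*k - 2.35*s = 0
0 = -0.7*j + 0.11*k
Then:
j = -0.723076923076923*s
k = -4.6013986013986*s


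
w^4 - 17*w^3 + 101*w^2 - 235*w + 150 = (w - 6)*(w - 5)^2*(w - 1)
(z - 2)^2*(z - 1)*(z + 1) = z^4 - 4*z^3 + 3*z^2 + 4*z - 4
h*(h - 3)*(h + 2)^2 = h^4 + h^3 - 8*h^2 - 12*h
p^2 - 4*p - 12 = (p - 6)*(p + 2)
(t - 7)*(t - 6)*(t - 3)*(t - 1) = t^4 - 17*t^3 + 97*t^2 - 207*t + 126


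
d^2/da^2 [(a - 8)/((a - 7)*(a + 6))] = 2*(a^3 - 24*a^2 + 150*a - 386)/(a^6 - 3*a^5 - 123*a^4 + 251*a^3 + 5166*a^2 - 5292*a - 74088)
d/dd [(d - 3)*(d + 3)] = 2*d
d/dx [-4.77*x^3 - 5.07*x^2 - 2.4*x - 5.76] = -14.31*x^2 - 10.14*x - 2.4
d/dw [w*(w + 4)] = 2*w + 4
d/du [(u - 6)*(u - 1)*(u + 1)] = 3*u^2 - 12*u - 1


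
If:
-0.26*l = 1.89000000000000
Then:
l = -7.27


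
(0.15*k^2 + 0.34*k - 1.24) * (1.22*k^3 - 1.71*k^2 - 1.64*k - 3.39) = 0.183*k^5 + 0.1583*k^4 - 2.3402*k^3 + 1.0543*k^2 + 0.881*k + 4.2036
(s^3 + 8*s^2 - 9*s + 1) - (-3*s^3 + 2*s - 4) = 4*s^3 + 8*s^2 - 11*s + 5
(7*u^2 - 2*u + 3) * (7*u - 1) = 49*u^3 - 21*u^2 + 23*u - 3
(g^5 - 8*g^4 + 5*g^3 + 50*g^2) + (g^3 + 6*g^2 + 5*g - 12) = g^5 - 8*g^4 + 6*g^3 + 56*g^2 + 5*g - 12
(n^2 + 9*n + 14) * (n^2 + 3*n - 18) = n^4 + 12*n^3 + 23*n^2 - 120*n - 252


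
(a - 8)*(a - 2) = a^2 - 10*a + 16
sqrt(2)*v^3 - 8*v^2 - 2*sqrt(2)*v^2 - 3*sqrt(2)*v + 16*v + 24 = (v - 3)*(v - 4*sqrt(2))*(sqrt(2)*v + sqrt(2))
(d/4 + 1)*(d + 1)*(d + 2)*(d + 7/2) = d^4/4 + 21*d^3/8 + 77*d^2/8 + 57*d/4 + 7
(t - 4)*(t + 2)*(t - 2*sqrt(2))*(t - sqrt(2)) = t^4 - 3*sqrt(2)*t^3 - 2*t^3 - 4*t^2 + 6*sqrt(2)*t^2 - 8*t + 24*sqrt(2)*t - 32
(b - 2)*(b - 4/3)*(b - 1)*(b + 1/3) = b^4 - 4*b^3 + 41*b^2/9 - 2*b/3 - 8/9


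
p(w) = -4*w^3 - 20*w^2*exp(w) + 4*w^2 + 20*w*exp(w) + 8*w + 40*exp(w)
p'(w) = -20*w^2*exp(w) - 12*w^2 - 20*w*exp(w) + 8*w + 60*exp(w) + 8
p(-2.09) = 26.24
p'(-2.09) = -59.35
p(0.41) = 71.24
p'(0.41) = 82.25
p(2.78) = -983.29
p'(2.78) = -2483.06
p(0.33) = 64.72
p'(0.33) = 80.58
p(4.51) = -25398.65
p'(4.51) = -39933.02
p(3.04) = -1807.80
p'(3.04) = -3959.26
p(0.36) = 67.15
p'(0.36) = 81.29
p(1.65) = 102.71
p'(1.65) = -154.40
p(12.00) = -423168697.69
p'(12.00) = -498031285.74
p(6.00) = -226592.12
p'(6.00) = -315050.46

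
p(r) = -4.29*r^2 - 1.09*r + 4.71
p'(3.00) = -26.83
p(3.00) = -37.17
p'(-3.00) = 24.65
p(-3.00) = -30.63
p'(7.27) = -63.47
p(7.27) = -229.95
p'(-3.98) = 33.06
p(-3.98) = -58.91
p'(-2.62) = 21.39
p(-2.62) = -21.88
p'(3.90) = -34.55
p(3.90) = -64.79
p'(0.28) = -3.49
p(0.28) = 4.07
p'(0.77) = -7.70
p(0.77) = 1.33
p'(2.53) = -22.80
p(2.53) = -25.51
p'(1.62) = -14.99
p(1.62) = -8.31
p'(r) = -8.58*r - 1.09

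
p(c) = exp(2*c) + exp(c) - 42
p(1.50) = -17.43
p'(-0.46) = 1.43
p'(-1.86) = 0.20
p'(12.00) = 52978407014.48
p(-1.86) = -41.82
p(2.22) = 51.98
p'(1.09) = 20.67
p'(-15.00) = 0.00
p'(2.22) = 178.76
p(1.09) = -30.18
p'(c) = 2*exp(2*c) + exp(c)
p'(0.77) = 11.49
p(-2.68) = -41.93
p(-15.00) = -42.00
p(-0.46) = -40.97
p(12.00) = 26489284842.63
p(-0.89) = -41.42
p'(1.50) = 44.65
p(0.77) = -35.18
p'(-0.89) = 0.75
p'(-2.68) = 0.08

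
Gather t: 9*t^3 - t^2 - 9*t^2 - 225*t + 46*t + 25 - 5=9*t^3 - 10*t^2 - 179*t + 20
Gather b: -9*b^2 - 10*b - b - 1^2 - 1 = -9*b^2 - 11*b - 2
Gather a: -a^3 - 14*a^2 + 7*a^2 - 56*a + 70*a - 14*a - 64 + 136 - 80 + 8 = -a^3 - 7*a^2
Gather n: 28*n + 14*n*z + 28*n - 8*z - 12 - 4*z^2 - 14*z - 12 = n*(14*z + 56) - 4*z^2 - 22*z - 24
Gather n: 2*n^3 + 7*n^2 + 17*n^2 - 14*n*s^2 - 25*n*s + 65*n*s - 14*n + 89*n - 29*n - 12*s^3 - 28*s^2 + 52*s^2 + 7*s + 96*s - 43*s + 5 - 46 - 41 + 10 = 2*n^3 + 24*n^2 + n*(-14*s^2 + 40*s + 46) - 12*s^3 + 24*s^2 + 60*s - 72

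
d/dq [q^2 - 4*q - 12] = 2*q - 4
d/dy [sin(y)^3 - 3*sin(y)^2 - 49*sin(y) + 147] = (3*sin(y)^2 - 6*sin(y) - 49)*cos(y)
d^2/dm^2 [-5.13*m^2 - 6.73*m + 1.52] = -10.2600000000000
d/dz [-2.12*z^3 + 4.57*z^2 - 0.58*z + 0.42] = -6.36*z^2 + 9.14*z - 0.58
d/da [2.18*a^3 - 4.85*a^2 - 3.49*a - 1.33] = 6.54*a^2 - 9.7*a - 3.49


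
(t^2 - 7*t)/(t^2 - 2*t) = (t - 7)/(t - 2)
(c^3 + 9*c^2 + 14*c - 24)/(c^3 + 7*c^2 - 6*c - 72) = (c - 1)/(c - 3)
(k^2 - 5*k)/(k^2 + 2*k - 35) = k/(k + 7)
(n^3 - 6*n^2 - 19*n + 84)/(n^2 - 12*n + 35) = (n^2 + n - 12)/(n - 5)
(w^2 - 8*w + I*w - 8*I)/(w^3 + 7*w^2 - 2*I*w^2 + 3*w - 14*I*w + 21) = (w - 8)/(w^2 + w*(7 - 3*I) - 21*I)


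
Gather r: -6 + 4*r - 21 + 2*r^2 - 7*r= 2*r^2 - 3*r - 27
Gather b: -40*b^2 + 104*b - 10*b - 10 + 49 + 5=-40*b^2 + 94*b + 44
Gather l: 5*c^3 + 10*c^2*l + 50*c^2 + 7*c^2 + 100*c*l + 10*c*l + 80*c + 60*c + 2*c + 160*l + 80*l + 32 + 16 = 5*c^3 + 57*c^2 + 142*c + l*(10*c^2 + 110*c + 240) + 48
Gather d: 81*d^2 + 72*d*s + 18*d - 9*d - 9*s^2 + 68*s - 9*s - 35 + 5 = 81*d^2 + d*(72*s + 9) - 9*s^2 + 59*s - 30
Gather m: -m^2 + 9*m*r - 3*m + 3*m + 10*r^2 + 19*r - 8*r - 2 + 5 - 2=-m^2 + 9*m*r + 10*r^2 + 11*r + 1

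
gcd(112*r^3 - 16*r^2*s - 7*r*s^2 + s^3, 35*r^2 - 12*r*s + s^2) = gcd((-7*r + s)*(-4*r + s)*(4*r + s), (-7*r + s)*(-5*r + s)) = 7*r - s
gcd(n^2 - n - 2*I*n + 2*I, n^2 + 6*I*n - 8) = 1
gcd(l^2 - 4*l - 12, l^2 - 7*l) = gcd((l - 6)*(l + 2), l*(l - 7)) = 1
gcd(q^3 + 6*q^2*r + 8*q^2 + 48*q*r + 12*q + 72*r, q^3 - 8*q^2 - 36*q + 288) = q + 6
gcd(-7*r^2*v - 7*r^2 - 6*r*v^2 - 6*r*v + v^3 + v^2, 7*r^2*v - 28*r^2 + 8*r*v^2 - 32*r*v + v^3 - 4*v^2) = r + v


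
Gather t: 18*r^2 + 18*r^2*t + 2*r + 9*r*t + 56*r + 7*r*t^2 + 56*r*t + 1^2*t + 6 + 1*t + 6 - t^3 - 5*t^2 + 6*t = 18*r^2 + 58*r - t^3 + t^2*(7*r - 5) + t*(18*r^2 + 65*r + 8) + 12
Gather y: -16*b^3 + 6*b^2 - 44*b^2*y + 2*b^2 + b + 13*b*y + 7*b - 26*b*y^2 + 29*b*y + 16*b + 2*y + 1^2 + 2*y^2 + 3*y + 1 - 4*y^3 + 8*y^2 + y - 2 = -16*b^3 + 8*b^2 + 24*b - 4*y^3 + y^2*(10 - 26*b) + y*(-44*b^2 + 42*b + 6)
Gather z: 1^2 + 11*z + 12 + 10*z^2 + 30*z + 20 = 10*z^2 + 41*z + 33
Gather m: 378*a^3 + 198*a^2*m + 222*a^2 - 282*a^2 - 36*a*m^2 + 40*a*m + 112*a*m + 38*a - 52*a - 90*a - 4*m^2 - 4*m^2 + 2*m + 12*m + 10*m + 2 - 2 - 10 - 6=378*a^3 - 60*a^2 - 104*a + m^2*(-36*a - 8) + m*(198*a^2 + 152*a + 24) - 16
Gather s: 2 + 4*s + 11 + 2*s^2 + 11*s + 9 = 2*s^2 + 15*s + 22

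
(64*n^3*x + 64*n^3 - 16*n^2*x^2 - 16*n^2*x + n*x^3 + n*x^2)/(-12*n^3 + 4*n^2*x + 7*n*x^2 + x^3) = n*(64*n^2*x + 64*n^2 - 16*n*x^2 - 16*n*x + x^3 + x^2)/(-12*n^3 + 4*n^2*x + 7*n*x^2 + x^3)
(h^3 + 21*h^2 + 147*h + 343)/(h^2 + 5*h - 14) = (h^2 + 14*h + 49)/(h - 2)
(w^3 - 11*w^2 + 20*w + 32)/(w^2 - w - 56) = (w^2 - 3*w - 4)/(w + 7)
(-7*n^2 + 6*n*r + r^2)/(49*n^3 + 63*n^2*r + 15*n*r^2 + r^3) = (-n + r)/(7*n^2 + 8*n*r + r^2)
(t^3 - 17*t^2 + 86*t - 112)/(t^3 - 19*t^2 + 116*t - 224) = (t - 2)/(t - 4)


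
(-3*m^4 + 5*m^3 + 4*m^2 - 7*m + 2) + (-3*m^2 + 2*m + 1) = -3*m^4 + 5*m^3 + m^2 - 5*m + 3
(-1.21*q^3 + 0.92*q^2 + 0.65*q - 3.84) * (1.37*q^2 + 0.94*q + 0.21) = -1.6577*q^5 + 0.123*q^4 + 1.5012*q^3 - 4.4566*q^2 - 3.4731*q - 0.8064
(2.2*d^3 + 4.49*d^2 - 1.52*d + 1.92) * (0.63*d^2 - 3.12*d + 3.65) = 1.386*d^5 - 4.0353*d^4 - 6.9364*d^3 + 22.3405*d^2 - 11.5384*d + 7.008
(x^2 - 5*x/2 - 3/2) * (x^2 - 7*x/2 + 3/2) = x^4 - 6*x^3 + 35*x^2/4 + 3*x/2 - 9/4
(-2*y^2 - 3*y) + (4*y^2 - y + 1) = 2*y^2 - 4*y + 1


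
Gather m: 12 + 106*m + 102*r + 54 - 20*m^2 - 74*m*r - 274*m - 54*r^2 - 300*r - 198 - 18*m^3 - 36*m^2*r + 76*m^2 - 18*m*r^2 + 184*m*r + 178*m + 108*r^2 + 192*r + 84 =-18*m^3 + m^2*(56 - 36*r) + m*(-18*r^2 + 110*r + 10) + 54*r^2 - 6*r - 48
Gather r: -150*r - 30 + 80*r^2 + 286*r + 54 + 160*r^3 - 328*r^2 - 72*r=160*r^3 - 248*r^2 + 64*r + 24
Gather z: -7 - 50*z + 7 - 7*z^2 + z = -7*z^2 - 49*z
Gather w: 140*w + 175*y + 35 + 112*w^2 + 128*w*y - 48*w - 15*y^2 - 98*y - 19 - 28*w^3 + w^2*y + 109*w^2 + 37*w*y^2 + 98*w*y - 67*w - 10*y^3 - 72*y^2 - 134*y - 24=-28*w^3 + w^2*(y + 221) + w*(37*y^2 + 226*y + 25) - 10*y^3 - 87*y^2 - 57*y - 8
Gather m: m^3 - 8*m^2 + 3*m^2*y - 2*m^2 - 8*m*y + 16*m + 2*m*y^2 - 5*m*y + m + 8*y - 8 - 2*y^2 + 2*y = m^3 + m^2*(3*y - 10) + m*(2*y^2 - 13*y + 17) - 2*y^2 + 10*y - 8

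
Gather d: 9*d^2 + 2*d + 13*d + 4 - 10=9*d^2 + 15*d - 6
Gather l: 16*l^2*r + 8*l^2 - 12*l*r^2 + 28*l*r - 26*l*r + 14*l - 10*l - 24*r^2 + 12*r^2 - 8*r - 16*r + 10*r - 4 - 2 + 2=l^2*(16*r + 8) + l*(-12*r^2 + 2*r + 4) - 12*r^2 - 14*r - 4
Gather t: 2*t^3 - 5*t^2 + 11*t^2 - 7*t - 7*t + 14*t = 2*t^3 + 6*t^2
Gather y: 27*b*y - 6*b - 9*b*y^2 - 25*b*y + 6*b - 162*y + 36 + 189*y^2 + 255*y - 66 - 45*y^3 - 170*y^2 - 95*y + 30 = -45*y^3 + y^2*(19 - 9*b) + y*(2*b - 2)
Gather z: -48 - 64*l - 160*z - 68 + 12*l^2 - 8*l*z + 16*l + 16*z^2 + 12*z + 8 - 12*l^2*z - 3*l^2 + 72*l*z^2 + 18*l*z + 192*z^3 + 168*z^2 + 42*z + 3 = 9*l^2 - 48*l + 192*z^3 + z^2*(72*l + 184) + z*(-12*l^2 + 10*l - 106) - 105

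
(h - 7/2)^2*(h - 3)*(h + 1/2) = h^4 - 19*h^3/2 + 113*h^2/4 - 161*h/8 - 147/8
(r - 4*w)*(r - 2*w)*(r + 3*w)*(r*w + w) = r^4*w - 3*r^3*w^2 + r^3*w - 10*r^2*w^3 - 3*r^2*w^2 + 24*r*w^4 - 10*r*w^3 + 24*w^4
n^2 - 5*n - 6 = (n - 6)*(n + 1)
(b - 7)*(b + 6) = b^2 - b - 42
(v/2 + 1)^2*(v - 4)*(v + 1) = v^4/4 + v^3/4 - 3*v^2 - 7*v - 4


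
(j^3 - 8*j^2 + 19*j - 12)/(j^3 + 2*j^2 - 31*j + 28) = (j - 3)/(j + 7)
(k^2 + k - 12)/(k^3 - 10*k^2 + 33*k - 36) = (k + 4)/(k^2 - 7*k + 12)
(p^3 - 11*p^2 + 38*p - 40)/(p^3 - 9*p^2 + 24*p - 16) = (p^2 - 7*p + 10)/(p^2 - 5*p + 4)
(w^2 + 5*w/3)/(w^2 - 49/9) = 3*w*(3*w + 5)/(9*w^2 - 49)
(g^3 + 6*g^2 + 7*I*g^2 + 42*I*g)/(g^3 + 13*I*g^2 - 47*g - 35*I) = g*(g + 6)/(g^2 + 6*I*g - 5)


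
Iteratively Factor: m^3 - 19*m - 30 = (m + 3)*(m^2 - 3*m - 10) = (m + 2)*(m + 3)*(m - 5)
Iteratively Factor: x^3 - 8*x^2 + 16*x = (x - 4)*(x^2 - 4*x) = x*(x - 4)*(x - 4)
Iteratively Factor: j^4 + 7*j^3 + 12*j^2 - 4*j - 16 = (j + 2)*(j^3 + 5*j^2 + 2*j - 8) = (j - 1)*(j + 2)*(j^2 + 6*j + 8) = (j - 1)*(j + 2)*(j + 4)*(j + 2)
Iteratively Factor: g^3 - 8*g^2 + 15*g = (g)*(g^2 - 8*g + 15) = g*(g - 3)*(g - 5)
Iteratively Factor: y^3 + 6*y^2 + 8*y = (y)*(y^2 + 6*y + 8) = y*(y + 2)*(y + 4)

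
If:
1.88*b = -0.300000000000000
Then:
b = -0.16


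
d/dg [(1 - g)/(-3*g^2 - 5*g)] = (-3*g^2 + 6*g + 5)/(g^2*(9*g^2 + 30*g + 25))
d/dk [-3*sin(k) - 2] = -3*cos(k)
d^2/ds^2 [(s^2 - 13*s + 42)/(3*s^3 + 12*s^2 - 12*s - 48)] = 2*(s^6 - 39*s^5 + 108*s^4 + 1212*s^3 + 456*s^2 - 2496*s + 4448)/(3*(s^9 + 12*s^8 + 36*s^7 - 80*s^6 - 528*s^5 - 192*s^4 + 2240*s^3 + 2304*s^2 - 3072*s - 4096))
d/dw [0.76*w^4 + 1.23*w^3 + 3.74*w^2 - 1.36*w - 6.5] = 3.04*w^3 + 3.69*w^2 + 7.48*w - 1.36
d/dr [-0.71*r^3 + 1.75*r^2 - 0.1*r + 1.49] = -2.13*r^2 + 3.5*r - 0.1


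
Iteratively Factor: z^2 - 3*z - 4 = (z + 1)*(z - 4)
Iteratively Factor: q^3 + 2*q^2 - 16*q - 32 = (q - 4)*(q^2 + 6*q + 8) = (q - 4)*(q + 4)*(q + 2)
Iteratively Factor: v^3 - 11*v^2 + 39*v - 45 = (v - 3)*(v^2 - 8*v + 15) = (v - 3)^2*(v - 5)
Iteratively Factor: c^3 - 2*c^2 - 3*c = (c + 1)*(c^2 - 3*c) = (c - 3)*(c + 1)*(c)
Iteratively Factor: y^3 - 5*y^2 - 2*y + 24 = (y - 4)*(y^2 - y - 6) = (y - 4)*(y + 2)*(y - 3)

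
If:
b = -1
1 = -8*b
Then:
No Solution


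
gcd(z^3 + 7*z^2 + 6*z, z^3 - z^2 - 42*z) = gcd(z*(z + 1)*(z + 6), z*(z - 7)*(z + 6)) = z^2 + 6*z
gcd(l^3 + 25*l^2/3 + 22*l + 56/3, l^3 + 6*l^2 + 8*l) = l^2 + 6*l + 8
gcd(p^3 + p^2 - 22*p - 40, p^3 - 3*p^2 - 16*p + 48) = p + 4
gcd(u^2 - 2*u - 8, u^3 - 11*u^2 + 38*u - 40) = u - 4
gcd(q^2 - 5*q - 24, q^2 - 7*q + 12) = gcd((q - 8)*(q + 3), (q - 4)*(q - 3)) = 1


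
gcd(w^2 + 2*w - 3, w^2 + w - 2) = w - 1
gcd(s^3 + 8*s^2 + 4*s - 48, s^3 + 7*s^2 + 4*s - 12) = s + 6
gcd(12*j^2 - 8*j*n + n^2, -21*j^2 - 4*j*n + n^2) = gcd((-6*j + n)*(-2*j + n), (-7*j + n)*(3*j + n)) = 1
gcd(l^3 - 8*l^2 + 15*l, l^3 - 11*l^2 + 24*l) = l^2 - 3*l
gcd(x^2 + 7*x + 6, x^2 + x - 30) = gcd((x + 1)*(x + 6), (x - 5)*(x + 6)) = x + 6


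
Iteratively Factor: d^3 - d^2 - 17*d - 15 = (d + 3)*(d^2 - 4*d - 5) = (d - 5)*(d + 3)*(d + 1)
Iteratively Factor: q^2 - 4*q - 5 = (q + 1)*(q - 5)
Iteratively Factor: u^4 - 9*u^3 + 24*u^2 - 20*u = (u - 5)*(u^3 - 4*u^2 + 4*u) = (u - 5)*(u - 2)*(u^2 - 2*u) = u*(u - 5)*(u - 2)*(u - 2)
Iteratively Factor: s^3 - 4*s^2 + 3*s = (s)*(s^2 - 4*s + 3) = s*(s - 1)*(s - 3)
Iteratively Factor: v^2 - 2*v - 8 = (v + 2)*(v - 4)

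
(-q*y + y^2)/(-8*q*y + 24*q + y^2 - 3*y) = y*(q - y)/(8*q*y - 24*q - y^2 + 3*y)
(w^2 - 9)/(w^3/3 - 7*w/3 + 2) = 3*(w - 3)/(w^2 - 3*w + 2)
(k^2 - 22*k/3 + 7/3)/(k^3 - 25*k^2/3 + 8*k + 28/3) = (3*k - 1)/(3*k^2 - 4*k - 4)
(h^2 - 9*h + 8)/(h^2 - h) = (h - 8)/h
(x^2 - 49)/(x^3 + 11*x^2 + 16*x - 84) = (x - 7)/(x^2 + 4*x - 12)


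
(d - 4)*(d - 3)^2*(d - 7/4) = d^4 - 47*d^3/4 + 101*d^2/2 - 375*d/4 + 63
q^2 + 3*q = q*(q + 3)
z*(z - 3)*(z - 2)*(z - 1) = z^4 - 6*z^3 + 11*z^2 - 6*z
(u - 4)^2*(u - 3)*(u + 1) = u^4 - 10*u^3 + 29*u^2 - 8*u - 48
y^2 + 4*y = y*(y + 4)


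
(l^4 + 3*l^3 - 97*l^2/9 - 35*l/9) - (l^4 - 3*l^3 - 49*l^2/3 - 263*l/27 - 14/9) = 6*l^3 + 50*l^2/9 + 158*l/27 + 14/9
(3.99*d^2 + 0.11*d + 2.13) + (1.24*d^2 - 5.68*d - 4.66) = 5.23*d^2 - 5.57*d - 2.53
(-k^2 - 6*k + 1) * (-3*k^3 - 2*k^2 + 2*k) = 3*k^5 + 20*k^4 + 7*k^3 - 14*k^2 + 2*k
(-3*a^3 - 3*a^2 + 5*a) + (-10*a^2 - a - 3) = -3*a^3 - 13*a^2 + 4*a - 3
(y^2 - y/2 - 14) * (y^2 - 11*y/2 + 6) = y^4 - 6*y^3 - 21*y^2/4 + 74*y - 84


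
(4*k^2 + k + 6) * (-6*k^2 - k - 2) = -24*k^4 - 10*k^3 - 45*k^2 - 8*k - 12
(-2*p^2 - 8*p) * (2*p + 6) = -4*p^3 - 28*p^2 - 48*p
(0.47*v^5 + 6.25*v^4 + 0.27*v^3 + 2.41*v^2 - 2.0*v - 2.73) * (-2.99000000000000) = -1.4053*v^5 - 18.6875*v^4 - 0.8073*v^3 - 7.2059*v^2 + 5.98*v + 8.1627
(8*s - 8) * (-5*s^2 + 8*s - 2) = -40*s^3 + 104*s^2 - 80*s + 16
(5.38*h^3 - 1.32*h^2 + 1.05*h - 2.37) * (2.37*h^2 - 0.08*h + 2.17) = 12.7506*h^5 - 3.5588*h^4 + 14.2687*h^3 - 8.5653*h^2 + 2.4681*h - 5.1429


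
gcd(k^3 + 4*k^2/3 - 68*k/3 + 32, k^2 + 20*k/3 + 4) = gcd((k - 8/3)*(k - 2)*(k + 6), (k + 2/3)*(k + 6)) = k + 6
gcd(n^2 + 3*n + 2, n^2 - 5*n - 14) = n + 2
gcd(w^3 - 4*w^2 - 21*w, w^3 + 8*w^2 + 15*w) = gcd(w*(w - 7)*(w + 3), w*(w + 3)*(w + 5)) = w^2 + 3*w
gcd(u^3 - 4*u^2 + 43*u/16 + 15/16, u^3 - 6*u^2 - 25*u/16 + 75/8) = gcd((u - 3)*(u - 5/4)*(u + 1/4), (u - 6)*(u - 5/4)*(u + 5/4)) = u - 5/4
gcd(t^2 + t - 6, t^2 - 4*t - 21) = t + 3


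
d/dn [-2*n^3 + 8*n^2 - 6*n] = -6*n^2 + 16*n - 6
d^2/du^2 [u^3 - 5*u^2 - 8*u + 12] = 6*u - 10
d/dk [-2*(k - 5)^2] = 20 - 4*k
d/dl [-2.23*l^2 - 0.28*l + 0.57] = -4.46*l - 0.28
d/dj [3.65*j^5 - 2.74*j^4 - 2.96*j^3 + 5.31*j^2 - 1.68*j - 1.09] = 18.25*j^4 - 10.96*j^3 - 8.88*j^2 + 10.62*j - 1.68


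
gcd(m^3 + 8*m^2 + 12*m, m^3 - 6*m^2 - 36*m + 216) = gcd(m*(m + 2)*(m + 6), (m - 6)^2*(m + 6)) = m + 6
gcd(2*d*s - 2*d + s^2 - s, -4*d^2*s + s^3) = 2*d + s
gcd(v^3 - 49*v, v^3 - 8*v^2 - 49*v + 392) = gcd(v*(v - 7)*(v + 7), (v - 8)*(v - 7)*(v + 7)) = v^2 - 49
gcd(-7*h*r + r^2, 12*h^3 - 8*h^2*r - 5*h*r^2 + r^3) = 1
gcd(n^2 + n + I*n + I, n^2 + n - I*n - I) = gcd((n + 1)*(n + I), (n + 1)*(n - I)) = n + 1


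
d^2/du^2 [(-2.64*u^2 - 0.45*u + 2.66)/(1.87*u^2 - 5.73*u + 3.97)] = (-59.7229380000001*u^3 + 173.4051*u^2 - 150.968466*u + 31.485038)/(6.539203*u^6 - 60.111711*u^5 + 225.840648*u^4 - 443.366199*u^3 + 479.458488*u^2 - 270.929871*u + 62.570773)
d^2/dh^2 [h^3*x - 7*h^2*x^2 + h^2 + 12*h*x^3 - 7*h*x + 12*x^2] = 6*h*x - 14*x^2 + 2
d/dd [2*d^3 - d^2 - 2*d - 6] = 6*d^2 - 2*d - 2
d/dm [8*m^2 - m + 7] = 16*m - 1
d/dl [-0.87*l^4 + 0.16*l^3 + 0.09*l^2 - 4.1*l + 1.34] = -3.48*l^3 + 0.48*l^2 + 0.18*l - 4.1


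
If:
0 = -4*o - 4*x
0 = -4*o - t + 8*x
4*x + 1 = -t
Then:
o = 1/16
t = -3/4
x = -1/16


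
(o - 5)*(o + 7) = o^2 + 2*o - 35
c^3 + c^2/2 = c^2*(c + 1/2)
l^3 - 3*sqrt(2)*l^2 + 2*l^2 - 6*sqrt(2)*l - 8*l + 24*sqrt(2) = (l - 2)*(l + 4)*(l - 3*sqrt(2))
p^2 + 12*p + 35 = (p + 5)*(p + 7)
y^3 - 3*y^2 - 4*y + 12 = (y - 3)*(y - 2)*(y + 2)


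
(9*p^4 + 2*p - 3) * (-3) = -27*p^4 - 6*p + 9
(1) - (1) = 0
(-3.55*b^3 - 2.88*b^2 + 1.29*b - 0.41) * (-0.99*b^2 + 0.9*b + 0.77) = 3.5145*b^5 - 0.3438*b^4 - 6.6026*b^3 - 0.6507*b^2 + 0.6243*b - 0.3157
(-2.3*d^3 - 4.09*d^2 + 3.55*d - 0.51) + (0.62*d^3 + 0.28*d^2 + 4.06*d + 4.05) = -1.68*d^3 - 3.81*d^2 + 7.61*d + 3.54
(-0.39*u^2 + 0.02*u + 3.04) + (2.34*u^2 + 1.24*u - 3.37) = 1.95*u^2 + 1.26*u - 0.33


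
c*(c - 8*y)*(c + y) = c^3 - 7*c^2*y - 8*c*y^2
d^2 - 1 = (d - 1)*(d + 1)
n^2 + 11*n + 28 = (n + 4)*(n + 7)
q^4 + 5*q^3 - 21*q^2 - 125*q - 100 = (q - 5)*(q + 1)*(q + 4)*(q + 5)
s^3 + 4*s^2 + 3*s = s*(s + 1)*(s + 3)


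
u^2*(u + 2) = u^3 + 2*u^2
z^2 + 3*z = z*(z + 3)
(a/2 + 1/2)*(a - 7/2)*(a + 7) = a^3/2 + 9*a^2/4 - 21*a/2 - 49/4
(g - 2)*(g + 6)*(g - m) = g^3 - g^2*m + 4*g^2 - 4*g*m - 12*g + 12*m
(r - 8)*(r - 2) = r^2 - 10*r + 16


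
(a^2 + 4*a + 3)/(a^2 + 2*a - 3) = (a + 1)/(a - 1)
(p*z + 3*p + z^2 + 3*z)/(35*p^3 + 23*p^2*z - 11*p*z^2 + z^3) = (z + 3)/(35*p^2 - 12*p*z + z^2)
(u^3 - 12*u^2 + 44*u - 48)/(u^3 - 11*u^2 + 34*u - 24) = (u - 2)/(u - 1)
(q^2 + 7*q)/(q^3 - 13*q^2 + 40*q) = (q + 7)/(q^2 - 13*q + 40)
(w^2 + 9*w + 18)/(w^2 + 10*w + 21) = (w + 6)/(w + 7)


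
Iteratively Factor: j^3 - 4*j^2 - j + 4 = (j + 1)*(j^2 - 5*j + 4) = (j - 1)*(j + 1)*(j - 4)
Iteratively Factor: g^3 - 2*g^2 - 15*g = (g)*(g^2 - 2*g - 15) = g*(g - 5)*(g + 3)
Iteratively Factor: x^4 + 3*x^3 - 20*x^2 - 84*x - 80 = (x + 2)*(x^3 + x^2 - 22*x - 40) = (x - 5)*(x + 2)*(x^2 + 6*x + 8) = (x - 5)*(x + 2)^2*(x + 4)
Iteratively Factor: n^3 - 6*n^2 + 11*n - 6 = (n - 2)*(n^2 - 4*n + 3) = (n - 3)*(n - 2)*(n - 1)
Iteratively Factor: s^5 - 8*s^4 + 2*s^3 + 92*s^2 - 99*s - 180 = (s - 5)*(s^4 - 3*s^3 - 13*s^2 + 27*s + 36) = (s - 5)*(s + 1)*(s^3 - 4*s^2 - 9*s + 36) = (s - 5)*(s - 4)*(s + 1)*(s^2 - 9) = (s - 5)*(s - 4)*(s - 3)*(s + 1)*(s + 3)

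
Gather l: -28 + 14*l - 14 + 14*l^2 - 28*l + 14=14*l^2 - 14*l - 28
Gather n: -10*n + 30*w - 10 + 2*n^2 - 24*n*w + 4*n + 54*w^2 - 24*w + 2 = 2*n^2 + n*(-24*w - 6) + 54*w^2 + 6*w - 8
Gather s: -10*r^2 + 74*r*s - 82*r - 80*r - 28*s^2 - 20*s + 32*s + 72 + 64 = -10*r^2 - 162*r - 28*s^2 + s*(74*r + 12) + 136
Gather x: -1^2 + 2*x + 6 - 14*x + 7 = 12 - 12*x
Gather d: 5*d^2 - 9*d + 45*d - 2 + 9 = 5*d^2 + 36*d + 7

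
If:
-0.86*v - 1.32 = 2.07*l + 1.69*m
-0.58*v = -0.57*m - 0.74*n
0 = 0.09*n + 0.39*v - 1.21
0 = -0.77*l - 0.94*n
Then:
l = -2.14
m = 0.47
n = 1.75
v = 2.70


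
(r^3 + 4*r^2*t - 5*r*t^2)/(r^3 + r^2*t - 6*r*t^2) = (r^2 + 4*r*t - 5*t^2)/(r^2 + r*t - 6*t^2)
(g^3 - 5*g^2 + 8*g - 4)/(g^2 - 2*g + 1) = (g^2 - 4*g + 4)/(g - 1)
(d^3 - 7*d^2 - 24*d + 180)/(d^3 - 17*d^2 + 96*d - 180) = (d + 5)/(d - 5)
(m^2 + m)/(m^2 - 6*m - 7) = m/(m - 7)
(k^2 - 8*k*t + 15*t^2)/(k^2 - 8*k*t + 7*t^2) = (k^2 - 8*k*t + 15*t^2)/(k^2 - 8*k*t + 7*t^2)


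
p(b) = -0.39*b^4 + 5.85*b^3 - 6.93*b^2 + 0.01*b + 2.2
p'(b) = -1.56*b^3 + 17.55*b^2 - 13.86*b + 0.01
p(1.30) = 2.24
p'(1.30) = 8.22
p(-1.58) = -40.62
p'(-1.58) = 71.87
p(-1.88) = -66.06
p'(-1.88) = 98.46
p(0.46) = 1.29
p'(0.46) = -2.80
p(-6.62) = -2747.78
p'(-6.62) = 1313.46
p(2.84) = 54.96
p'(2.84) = 66.47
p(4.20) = 192.06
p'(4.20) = 135.80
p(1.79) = 9.56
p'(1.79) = 22.49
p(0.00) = 2.20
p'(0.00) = 0.01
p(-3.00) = -249.74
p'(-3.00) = 241.66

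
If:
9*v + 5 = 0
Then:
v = -5/9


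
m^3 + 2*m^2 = m^2*(m + 2)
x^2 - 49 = (x - 7)*(x + 7)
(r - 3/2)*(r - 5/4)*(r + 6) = r^3 + 13*r^2/4 - 117*r/8 + 45/4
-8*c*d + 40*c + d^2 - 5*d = (-8*c + d)*(d - 5)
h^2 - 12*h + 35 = (h - 7)*(h - 5)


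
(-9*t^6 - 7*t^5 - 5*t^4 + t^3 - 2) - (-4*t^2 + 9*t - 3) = -9*t^6 - 7*t^5 - 5*t^4 + t^3 + 4*t^2 - 9*t + 1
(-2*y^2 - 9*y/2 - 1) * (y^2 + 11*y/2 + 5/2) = -2*y^4 - 31*y^3/2 - 123*y^2/4 - 67*y/4 - 5/2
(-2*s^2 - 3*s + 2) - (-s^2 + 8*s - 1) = -s^2 - 11*s + 3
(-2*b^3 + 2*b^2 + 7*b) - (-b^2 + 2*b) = -2*b^3 + 3*b^2 + 5*b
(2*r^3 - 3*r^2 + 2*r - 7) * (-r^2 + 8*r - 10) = -2*r^5 + 19*r^4 - 46*r^3 + 53*r^2 - 76*r + 70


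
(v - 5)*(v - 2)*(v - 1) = v^3 - 8*v^2 + 17*v - 10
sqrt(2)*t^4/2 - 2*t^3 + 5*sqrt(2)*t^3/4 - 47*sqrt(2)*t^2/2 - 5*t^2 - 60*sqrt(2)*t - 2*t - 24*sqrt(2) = (t + 1/2)*(t - 6*sqrt(2))*(t + 4*sqrt(2))*(sqrt(2)*t/2 + sqrt(2))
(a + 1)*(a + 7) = a^2 + 8*a + 7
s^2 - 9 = (s - 3)*(s + 3)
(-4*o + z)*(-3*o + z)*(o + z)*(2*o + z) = 24*o^4 + 22*o^3*z - 7*o^2*z^2 - 4*o*z^3 + z^4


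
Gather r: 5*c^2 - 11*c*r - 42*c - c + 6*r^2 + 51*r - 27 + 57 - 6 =5*c^2 - 43*c + 6*r^2 + r*(51 - 11*c) + 24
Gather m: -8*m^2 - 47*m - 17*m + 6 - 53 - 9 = -8*m^2 - 64*m - 56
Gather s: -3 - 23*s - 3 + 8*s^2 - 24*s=8*s^2 - 47*s - 6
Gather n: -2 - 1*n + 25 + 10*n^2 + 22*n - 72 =10*n^2 + 21*n - 49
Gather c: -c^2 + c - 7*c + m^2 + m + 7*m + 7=-c^2 - 6*c + m^2 + 8*m + 7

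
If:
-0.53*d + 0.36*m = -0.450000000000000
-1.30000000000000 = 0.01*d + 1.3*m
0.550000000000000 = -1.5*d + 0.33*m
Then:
No Solution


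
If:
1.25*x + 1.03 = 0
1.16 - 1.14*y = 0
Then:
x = -0.82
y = 1.02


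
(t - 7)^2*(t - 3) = t^3 - 17*t^2 + 91*t - 147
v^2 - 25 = (v - 5)*(v + 5)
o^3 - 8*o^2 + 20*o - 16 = (o - 4)*(o - 2)^2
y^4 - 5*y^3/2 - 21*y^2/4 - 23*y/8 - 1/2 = (y - 4)*(y + 1/2)^3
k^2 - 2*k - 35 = (k - 7)*(k + 5)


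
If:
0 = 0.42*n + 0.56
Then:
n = -1.33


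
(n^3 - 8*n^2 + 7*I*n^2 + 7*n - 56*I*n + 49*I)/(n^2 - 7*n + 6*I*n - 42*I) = (n^2 + n*(-1 + 7*I) - 7*I)/(n + 6*I)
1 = 1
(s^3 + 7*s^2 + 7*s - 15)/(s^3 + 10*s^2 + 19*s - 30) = (s + 3)/(s + 6)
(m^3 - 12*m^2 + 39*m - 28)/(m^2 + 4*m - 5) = (m^2 - 11*m + 28)/(m + 5)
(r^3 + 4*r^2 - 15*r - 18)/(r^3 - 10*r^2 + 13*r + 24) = (r + 6)/(r - 8)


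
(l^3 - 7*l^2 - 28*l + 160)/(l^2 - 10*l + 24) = (l^2 - 3*l - 40)/(l - 6)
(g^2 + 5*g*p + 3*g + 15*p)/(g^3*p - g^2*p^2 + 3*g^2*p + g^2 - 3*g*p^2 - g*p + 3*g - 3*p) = (-g - 5*p)/(-g^2*p + g*p^2 - g + p)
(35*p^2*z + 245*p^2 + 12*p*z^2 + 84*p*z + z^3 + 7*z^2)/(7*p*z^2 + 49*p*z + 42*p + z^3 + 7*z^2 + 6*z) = (5*p*z + 35*p + z^2 + 7*z)/(z^2 + 7*z + 6)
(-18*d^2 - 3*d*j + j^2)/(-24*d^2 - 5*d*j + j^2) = (6*d - j)/(8*d - j)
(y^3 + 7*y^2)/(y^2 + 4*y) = y*(y + 7)/(y + 4)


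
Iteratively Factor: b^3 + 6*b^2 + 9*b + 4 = (b + 1)*(b^2 + 5*b + 4) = (b + 1)^2*(b + 4)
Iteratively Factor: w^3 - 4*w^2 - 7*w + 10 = (w - 1)*(w^2 - 3*w - 10) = (w - 1)*(w + 2)*(w - 5)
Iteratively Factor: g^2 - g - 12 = (g + 3)*(g - 4)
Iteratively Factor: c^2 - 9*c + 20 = (c - 5)*(c - 4)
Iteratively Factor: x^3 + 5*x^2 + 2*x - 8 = (x + 2)*(x^2 + 3*x - 4) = (x - 1)*(x + 2)*(x + 4)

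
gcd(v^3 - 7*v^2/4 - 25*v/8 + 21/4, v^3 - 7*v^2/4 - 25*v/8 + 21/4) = v^3 - 7*v^2/4 - 25*v/8 + 21/4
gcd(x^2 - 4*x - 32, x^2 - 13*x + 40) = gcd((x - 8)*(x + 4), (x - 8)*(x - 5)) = x - 8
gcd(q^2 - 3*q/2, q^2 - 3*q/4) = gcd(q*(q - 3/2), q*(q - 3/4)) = q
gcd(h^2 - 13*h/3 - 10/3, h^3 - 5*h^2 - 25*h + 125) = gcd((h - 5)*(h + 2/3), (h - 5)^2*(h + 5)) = h - 5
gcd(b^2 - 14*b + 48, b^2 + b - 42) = b - 6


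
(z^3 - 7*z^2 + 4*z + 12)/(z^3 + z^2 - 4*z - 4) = (z - 6)/(z + 2)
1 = 1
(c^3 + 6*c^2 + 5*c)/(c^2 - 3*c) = (c^2 + 6*c + 5)/(c - 3)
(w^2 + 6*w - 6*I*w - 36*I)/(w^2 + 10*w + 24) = (w - 6*I)/(w + 4)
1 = 1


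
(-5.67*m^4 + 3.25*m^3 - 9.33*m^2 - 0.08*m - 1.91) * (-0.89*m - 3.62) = 5.0463*m^5 + 17.6329*m^4 - 3.4613*m^3 + 33.8458*m^2 + 1.9895*m + 6.9142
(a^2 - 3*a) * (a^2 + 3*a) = a^4 - 9*a^2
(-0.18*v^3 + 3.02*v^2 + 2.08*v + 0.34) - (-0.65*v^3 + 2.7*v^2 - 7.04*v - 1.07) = 0.47*v^3 + 0.32*v^2 + 9.12*v + 1.41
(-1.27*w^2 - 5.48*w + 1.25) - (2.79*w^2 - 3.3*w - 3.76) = -4.06*w^2 - 2.18*w + 5.01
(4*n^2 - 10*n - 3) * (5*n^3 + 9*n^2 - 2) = 20*n^5 - 14*n^4 - 105*n^3 - 35*n^2 + 20*n + 6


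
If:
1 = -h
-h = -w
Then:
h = -1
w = -1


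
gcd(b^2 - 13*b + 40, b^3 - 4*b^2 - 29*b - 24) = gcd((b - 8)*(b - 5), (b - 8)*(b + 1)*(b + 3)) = b - 8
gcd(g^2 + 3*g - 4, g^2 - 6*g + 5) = g - 1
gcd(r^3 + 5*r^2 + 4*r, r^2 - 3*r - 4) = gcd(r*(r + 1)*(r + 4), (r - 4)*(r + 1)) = r + 1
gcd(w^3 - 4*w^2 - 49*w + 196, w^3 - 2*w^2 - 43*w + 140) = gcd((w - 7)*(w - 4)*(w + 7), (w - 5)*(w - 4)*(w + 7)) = w^2 + 3*w - 28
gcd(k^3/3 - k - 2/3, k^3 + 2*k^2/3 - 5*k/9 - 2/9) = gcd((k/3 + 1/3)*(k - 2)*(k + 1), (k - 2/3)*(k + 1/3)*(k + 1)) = k + 1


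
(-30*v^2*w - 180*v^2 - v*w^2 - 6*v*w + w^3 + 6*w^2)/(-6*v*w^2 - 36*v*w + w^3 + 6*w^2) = (5*v + w)/w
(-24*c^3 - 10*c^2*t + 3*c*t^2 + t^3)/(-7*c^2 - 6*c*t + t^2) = (24*c^3 + 10*c^2*t - 3*c*t^2 - t^3)/(7*c^2 + 6*c*t - t^2)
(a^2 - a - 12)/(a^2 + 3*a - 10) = (a^2 - a - 12)/(a^2 + 3*a - 10)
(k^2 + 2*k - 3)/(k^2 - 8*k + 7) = (k + 3)/(k - 7)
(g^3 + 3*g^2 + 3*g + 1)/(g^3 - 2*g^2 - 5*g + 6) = (g^3 + 3*g^2 + 3*g + 1)/(g^3 - 2*g^2 - 5*g + 6)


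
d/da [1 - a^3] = -3*a^2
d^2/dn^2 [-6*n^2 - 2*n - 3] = -12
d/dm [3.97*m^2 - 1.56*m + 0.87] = 7.94*m - 1.56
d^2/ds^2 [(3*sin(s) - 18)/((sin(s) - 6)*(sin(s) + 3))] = 3*(3*sin(s) + cos(s)^2 + 1)/(sin(s) + 3)^3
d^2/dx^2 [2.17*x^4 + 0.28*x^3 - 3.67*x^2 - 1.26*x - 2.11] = 26.04*x^2 + 1.68*x - 7.34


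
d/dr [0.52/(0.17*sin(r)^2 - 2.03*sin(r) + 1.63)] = (1.0556 - 0.1768*sin(r))*cos(r)/(0.17*sin(r)^2 - 2.03*sin(r) + 1.63)^2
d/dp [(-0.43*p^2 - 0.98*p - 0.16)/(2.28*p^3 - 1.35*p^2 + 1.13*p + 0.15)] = (0.9804*p^4 + 4.4688*p^3 - 0.7145*p^2 - 0.561*p + 0.0338)/(5.1984*p^6 - 6.156*p^5 + 6.9753*p^4 - 2.367*p^3 + 0.8719*p^2 + 0.339*p + 0.0225)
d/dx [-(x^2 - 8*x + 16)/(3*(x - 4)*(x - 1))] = -1/(x^2 - 2*x + 1)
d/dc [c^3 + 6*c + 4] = 3*c^2 + 6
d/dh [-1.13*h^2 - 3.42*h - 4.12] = -2.26*h - 3.42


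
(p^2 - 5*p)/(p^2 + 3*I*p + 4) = p*(p - 5)/(p^2 + 3*I*p + 4)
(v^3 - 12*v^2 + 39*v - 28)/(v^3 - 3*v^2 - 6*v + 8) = (v - 7)/(v + 2)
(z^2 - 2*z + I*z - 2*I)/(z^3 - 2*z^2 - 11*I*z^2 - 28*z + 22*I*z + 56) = (z + I)/(z^2 - 11*I*z - 28)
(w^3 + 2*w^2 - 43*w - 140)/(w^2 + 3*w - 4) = (w^2 - 2*w - 35)/(w - 1)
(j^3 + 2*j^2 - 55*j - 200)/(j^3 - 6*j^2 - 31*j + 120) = (j + 5)/(j - 3)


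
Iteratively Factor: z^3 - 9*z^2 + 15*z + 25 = (z - 5)*(z^2 - 4*z - 5) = (z - 5)*(z + 1)*(z - 5)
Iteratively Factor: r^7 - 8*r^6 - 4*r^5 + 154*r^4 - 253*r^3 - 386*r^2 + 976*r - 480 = (r - 5)*(r^6 - 3*r^5 - 19*r^4 + 59*r^3 + 42*r^2 - 176*r + 96) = (r - 5)*(r + 4)*(r^5 - 7*r^4 + 9*r^3 + 23*r^2 - 50*r + 24) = (r - 5)*(r - 1)*(r + 4)*(r^4 - 6*r^3 + 3*r^2 + 26*r - 24) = (r - 5)*(r - 1)^2*(r + 4)*(r^3 - 5*r^2 - 2*r + 24) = (r - 5)*(r - 3)*(r - 1)^2*(r + 4)*(r^2 - 2*r - 8) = (r - 5)*(r - 3)*(r - 1)^2*(r + 2)*(r + 4)*(r - 4)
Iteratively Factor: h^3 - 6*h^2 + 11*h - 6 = (h - 2)*(h^2 - 4*h + 3) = (h - 2)*(h - 1)*(h - 3)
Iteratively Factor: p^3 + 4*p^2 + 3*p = (p)*(p^2 + 4*p + 3) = p*(p + 1)*(p + 3)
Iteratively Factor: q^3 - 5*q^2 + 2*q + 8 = (q - 2)*(q^2 - 3*q - 4) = (q - 4)*(q - 2)*(q + 1)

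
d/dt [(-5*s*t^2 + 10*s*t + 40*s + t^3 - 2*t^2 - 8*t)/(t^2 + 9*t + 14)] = (-55*s + t^2 + 14*t - 28)/(t^2 + 14*t + 49)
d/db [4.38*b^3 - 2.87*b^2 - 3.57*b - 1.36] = 13.14*b^2 - 5.74*b - 3.57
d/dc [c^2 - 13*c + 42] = 2*c - 13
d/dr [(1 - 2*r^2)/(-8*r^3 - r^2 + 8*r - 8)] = 2*(-8*r^4 + 4*r^2 + 17*r - 4)/(64*r^6 + 16*r^5 - 127*r^4 + 112*r^3 + 80*r^2 - 128*r + 64)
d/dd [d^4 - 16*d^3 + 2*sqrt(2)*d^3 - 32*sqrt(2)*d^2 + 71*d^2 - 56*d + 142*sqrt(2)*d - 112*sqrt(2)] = 4*d^3 - 48*d^2 + 6*sqrt(2)*d^2 - 64*sqrt(2)*d + 142*d - 56 + 142*sqrt(2)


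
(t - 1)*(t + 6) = t^2 + 5*t - 6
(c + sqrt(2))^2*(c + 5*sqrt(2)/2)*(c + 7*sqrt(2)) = c^4 + 23*sqrt(2)*c^3/2 + 75*c^2 + 89*sqrt(2)*c + 70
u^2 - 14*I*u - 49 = (u - 7*I)^2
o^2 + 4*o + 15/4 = (o + 3/2)*(o + 5/2)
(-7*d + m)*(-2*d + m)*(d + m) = 14*d^3 + 5*d^2*m - 8*d*m^2 + m^3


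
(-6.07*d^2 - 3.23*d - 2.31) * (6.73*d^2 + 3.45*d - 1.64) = -40.8511*d^4 - 42.6794*d^3 - 16.735*d^2 - 2.6723*d + 3.7884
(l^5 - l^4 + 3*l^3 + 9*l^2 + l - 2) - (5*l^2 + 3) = l^5 - l^4 + 3*l^3 + 4*l^2 + l - 5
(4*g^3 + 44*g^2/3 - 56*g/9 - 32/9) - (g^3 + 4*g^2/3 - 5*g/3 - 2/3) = 3*g^3 + 40*g^2/3 - 41*g/9 - 26/9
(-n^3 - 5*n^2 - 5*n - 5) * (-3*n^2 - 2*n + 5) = 3*n^5 + 17*n^4 + 20*n^3 - 15*n - 25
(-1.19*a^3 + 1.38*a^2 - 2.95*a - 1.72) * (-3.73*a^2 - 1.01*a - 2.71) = 4.4387*a^5 - 3.9455*a^4 + 12.8346*a^3 + 5.6553*a^2 + 9.7317*a + 4.6612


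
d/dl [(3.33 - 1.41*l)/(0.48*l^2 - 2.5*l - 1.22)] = (0.6768*l^2 - 3.1968*l + 10.0452)/(0.2304*l^4 - 2.4*l^3 + 5.0788*l^2 + 6.1*l + 1.4884)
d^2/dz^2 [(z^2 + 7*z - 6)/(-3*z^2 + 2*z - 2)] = 2*(-69*z^3 + 180*z^2 + 18*z - 44)/(27*z^6 - 54*z^5 + 90*z^4 - 80*z^3 + 60*z^2 - 24*z + 8)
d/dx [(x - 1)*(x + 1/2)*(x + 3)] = 3*x^2 + 5*x - 2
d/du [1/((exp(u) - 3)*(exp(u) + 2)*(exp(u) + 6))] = (-3*exp(2*u) - 10*exp(u) + 12)*exp(u)/(exp(6*u) + 10*exp(5*u) + exp(4*u) - 192*exp(3*u) - 216*exp(2*u) + 864*exp(u) + 1296)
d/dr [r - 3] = 1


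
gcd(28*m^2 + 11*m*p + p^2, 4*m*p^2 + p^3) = 4*m + p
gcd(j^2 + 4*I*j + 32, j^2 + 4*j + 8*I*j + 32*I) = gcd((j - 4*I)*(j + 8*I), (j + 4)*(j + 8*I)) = j + 8*I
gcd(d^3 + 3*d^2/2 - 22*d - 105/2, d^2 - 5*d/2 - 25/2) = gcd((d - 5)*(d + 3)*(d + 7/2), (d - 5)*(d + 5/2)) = d - 5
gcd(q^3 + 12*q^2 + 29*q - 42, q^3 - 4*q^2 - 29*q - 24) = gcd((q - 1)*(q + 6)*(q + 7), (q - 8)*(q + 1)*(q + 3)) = 1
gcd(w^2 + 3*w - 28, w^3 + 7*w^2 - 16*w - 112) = w^2 + 3*w - 28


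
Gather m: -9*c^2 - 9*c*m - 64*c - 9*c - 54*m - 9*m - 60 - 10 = -9*c^2 - 73*c + m*(-9*c - 63) - 70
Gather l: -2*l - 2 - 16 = -2*l - 18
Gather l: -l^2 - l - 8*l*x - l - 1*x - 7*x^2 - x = -l^2 + l*(-8*x - 2) - 7*x^2 - 2*x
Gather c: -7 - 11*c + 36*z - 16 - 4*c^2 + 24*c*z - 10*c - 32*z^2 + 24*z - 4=-4*c^2 + c*(24*z - 21) - 32*z^2 + 60*z - 27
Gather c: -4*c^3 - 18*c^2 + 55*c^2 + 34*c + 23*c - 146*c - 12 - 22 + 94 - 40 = -4*c^3 + 37*c^2 - 89*c + 20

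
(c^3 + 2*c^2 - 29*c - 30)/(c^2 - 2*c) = (c^3 + 2*c^2 - 29*c - 30)/(c*(c - 2))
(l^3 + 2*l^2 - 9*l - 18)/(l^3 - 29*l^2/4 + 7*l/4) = 4*(l^3 + 2*l^2 - 9*l - 18)/(l*(4*l^2 - 29*l + 7))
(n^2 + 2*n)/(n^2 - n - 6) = n/(n - 3)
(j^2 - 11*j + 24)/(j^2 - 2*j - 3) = (j - 8)/(j + 1)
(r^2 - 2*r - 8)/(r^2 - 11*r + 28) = (r + 2)/(r - 7)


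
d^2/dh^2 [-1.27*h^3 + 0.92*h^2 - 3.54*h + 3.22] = 1.84 - 7.62*h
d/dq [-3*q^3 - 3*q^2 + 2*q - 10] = -9*q^2 - 6*q + 2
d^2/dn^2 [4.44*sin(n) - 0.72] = -4.44*sin(n)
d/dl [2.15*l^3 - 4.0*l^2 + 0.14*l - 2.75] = 6.45*l^2 - 8.0*l + 0.14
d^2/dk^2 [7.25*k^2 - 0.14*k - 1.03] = 14.5000000000000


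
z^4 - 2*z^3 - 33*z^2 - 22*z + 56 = (z - 7)*(z - 1)*(z + 2)*(z + 4)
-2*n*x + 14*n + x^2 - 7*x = (-2*n + x)*(x - 7)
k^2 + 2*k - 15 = (k - 3)*(k + 5)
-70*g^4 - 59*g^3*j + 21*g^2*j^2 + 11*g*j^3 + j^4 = (-2*g + j)*(g + j)*(5*g + j)*(7*g + j)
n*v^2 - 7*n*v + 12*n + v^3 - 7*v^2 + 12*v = (n + v)*(v - 4)*(v - 3)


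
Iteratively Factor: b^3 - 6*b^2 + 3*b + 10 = (b - 5)*(b^2 - b - 2) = (b - 5)*(b + 1)*(b - 2)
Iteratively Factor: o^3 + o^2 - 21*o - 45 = (o - 5)*(o^2 + 6*o + 9) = (o - 5)*(o + 3)*(o + 3)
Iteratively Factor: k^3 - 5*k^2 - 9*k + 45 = (k - 5)*(k^2 - 9) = (k - 5)*(k - 3)*(k + 3)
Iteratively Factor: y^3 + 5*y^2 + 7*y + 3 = (y + 3)*(y^2 + 2*y + 1) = (y + 1)*(y + 3)*(y + 1)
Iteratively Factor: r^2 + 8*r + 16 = (r + 4)*(r + 4)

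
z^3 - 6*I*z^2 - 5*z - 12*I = (z - 4*I)*(z - 3*I)*(z + I)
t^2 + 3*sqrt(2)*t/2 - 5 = (t - sqrt(2))*(t + 5*sqrt(2)/2)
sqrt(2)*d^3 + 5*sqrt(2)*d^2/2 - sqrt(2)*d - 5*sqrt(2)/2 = (d - 1)*(d + 5/2)*(sqrt(2)*d + sqrt(2))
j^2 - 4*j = j*(j - 4)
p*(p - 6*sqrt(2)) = p^2 - 6*sqrt(2)*p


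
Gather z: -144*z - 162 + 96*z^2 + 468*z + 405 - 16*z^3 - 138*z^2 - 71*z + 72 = -16*z^3 - 42*z^2 + 253*z + 315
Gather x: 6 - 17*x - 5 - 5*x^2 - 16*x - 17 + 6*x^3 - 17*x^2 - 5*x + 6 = 6*x^3 - 22*x^2 - 38*x - 10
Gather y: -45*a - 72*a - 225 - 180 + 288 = -117*a - 117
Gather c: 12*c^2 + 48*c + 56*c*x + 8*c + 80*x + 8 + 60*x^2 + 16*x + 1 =12*c^2 + c*(56*x + 56) + 60*x^2 + 96*x + 9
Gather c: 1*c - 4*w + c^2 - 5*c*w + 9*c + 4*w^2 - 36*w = c^2 + c*(10 - 5*w) + 4*w^2 - 40*w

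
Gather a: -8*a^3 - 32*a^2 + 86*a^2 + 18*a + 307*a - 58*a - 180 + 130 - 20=-8*a^3 + 54*a^2 + 267*a - 70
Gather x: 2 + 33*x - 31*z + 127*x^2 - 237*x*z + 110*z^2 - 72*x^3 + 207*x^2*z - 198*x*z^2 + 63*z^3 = -72*x^3 + x^2*(207*z + 127) + x*(-198*z^2 - 237*z + 33) + 63*z^3 + 110*z^2 - 31*z + 2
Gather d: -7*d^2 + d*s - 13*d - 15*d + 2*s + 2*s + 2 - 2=-7*d^2 + d*(s - 28) + 4*s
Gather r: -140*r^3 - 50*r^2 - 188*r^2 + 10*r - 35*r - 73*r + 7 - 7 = -140*r^3 - 238*r^2 - 98*r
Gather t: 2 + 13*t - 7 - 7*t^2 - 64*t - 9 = -7*t^2 - 51*t - 14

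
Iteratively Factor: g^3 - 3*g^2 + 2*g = (g)*(g^2 - 3*g + 2) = g*(g - 2)*(g - 1)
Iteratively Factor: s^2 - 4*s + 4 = (s - 2)*(s - 2)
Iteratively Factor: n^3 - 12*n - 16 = (n + 2)*(n^2 - 2*n - 8) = (n + 2)^2*(n - 4)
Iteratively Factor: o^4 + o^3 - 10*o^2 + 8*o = (o)*(o^3 + o^2 - 10*o + 8) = o*(o + 4)*(o^2 - 3*o + 2) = o*(o - 2)*(o + 4)*(o - 1)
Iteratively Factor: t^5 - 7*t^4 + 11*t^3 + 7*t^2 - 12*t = (t + 1)*(t^4 - 8*t^3 + 19*t^2 - 12*t) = (t - 1)*(t + 1)*(t^3 - 7*t^2 + 12*t) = (t - 4)*(t - 1)*(t + 1)*(t^2 - 3*t) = t*(t - 4)*(t - 1)*(t + 1)*(t - 3)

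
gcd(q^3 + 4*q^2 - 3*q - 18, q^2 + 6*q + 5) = 1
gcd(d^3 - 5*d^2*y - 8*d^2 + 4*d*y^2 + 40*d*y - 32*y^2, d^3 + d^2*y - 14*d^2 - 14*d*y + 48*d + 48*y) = d - 8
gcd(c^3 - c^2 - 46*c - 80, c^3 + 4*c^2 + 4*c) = c + 2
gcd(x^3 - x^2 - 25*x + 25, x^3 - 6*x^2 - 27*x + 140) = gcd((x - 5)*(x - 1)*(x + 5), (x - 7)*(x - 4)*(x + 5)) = x + 5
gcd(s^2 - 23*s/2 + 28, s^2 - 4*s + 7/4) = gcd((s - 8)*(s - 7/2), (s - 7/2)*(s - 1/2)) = s - 7/2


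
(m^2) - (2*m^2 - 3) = 3 - m^2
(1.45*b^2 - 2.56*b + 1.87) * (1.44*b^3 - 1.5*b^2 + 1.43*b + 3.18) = 2.088*b^5 - 5.8614*b^4 + 8.6063*b^3 - 1.8548*b^2 - 5.4667*b + 5.9466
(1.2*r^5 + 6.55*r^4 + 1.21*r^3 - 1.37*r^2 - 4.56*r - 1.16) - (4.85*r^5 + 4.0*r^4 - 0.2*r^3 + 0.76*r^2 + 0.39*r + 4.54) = -3.65*r^5 + 2.55*r^4 + 1.41*r^3 - 2.13*r^2 - 4.95*r - 5.7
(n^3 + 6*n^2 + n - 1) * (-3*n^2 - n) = -3*n^5 - 19*n^4 - 9*n^3 + 2*n^2 + n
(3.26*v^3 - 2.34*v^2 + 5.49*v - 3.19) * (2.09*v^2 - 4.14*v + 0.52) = 6.8134*v^5 - 18.387*v^4 + 22.8569*v^3 - 30.6125*v^2 + 16.0614*v - 1.6588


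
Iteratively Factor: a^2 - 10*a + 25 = (a - 5)*(a - 5)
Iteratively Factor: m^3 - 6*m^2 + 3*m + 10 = (m + 1)*(m^2 - 7*m + 10) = (m - 5)*(m + 1)*(m - 2)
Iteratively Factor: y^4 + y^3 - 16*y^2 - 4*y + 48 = (y + 2)*(y^3 - y^2 - 14*y + 24) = (y - 2)*(y + 2)*(y^2 + y - 12) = (y - 2)*(y + 2)*(y + 4)*(y - 3)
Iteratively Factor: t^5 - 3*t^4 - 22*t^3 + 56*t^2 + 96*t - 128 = (t - 1)*(t^4 - 2*t^3 - 24*t^2 + 32*t + 128) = (t - 4)*(t - 1)*(t^3 + 2*t^2 - 16*t - 32) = (t - 4)^2*(t - 1)*(t^2 + 6*t + 8) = (t - 4)^2*(t - 1)*(t + 4)*(t + 2)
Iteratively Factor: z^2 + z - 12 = (z - 3)*(z + 4)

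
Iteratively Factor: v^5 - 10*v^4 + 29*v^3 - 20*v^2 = (v - 4)*(v^4 - 6*v^3 + 5*v^2) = v*(v - 4)*(v^3 - 6*v^2 + 5*v) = v^2*(v - 4)*(v^2 - 6*v + 5) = v^2*(v - 5)*(v - 4)*(v - 1)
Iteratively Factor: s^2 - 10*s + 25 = (s - 5)*(s - 5)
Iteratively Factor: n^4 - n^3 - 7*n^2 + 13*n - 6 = (n - 2)*(n^3 + n^2 - 5*n + 3) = (n - 2)*(n + 3)*(n^2 - 2*n + 1) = (n - 2)*(n - 1)*(n + 3)*(n - 1)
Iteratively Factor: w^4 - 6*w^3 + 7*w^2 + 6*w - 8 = (w - 2)*(w^3 - 4*w^2 - w + 4) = (w - 2)*(w + 1)*(w^2 - 5*w + 4) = (w - 2)*(w - 1)*(w + 1)*(w - 4)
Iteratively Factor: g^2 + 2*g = (g)*(g + 2)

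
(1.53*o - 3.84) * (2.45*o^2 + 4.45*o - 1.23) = 3.7485*o^3 - 2.5995*o^2 - 18.9699*o + 4.7232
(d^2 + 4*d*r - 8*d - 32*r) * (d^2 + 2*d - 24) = d^4 + 4*d^3*r - 6*d^3 - 24*d^2*r - 40*d^2 - 160*d*r + 192*d + 768*r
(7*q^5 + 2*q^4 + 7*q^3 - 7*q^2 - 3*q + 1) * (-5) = -35*q^5 - 10*q^4 - 35*q^3 + 35*q^2 + 15*q - 5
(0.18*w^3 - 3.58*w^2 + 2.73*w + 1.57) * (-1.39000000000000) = -0.2502*w^3 + 4.9762*w^2 - 3.7947*w - 2.1823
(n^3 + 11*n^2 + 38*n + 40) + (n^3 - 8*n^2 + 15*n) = 2*n^3 + 3*n^2 + 53*n + 40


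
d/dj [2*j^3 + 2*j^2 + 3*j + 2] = 6*j^2 + 4*j + 3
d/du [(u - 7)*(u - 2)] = 2*u - 9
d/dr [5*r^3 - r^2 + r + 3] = 15*r^2 - 2*r + 1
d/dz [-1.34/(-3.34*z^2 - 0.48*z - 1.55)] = (-8.9512*z - 0.6432)/(3.34*z^2 + 0.48*z + 1.55)^2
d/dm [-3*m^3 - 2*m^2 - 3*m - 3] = -9*m^2 - 4*m - 3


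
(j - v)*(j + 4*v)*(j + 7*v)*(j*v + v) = j^4*v + 10*j^3*v^2 + j^3*v + 17*j^2*v^3 + 10*j^2*v^2 - 28*j*v^4 + 17*j*v^3 - 28*v^4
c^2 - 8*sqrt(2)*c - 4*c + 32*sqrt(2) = (c - 4)*(c - 8*sqrt(2))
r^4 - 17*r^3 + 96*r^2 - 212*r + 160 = (r - 8)*(r - 5)*(r - 2)^2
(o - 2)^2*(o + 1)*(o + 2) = o^4 - o^3 - 6*o^2 + 4*o + 8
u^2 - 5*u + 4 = (u - 4)*(u - 1)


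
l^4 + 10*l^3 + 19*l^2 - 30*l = l*(l - 1)*(l + 5)*(l + 6)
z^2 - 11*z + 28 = (z - 7)*(z - 4)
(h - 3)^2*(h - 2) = h^3 - 8*h^2 + 21*h - 18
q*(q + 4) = q^2 + 4*q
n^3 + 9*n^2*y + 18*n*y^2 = n*(n + 3*y)*(n + 6*y)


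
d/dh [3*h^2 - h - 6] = 6*h - 1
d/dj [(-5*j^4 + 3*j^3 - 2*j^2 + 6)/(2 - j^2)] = j*(10*j^4 - 3*j^3 - 40*j^2 + 18*j + 4)/(j^4 - 4*j^2 + 4)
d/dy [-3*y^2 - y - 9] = -6*y - 1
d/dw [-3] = 0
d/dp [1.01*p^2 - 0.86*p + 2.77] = 2.02*p - 0.86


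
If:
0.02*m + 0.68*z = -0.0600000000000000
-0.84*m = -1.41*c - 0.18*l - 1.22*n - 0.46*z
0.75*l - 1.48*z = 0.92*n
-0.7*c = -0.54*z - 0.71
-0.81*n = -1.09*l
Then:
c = 0.89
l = 0.49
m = 2.46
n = 0.66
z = -0.16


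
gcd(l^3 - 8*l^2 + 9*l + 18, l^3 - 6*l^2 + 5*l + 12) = l^2 - 2*l - 3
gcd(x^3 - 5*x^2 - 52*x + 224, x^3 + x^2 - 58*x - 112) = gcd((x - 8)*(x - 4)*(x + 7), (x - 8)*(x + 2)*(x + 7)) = x^2 - x - 56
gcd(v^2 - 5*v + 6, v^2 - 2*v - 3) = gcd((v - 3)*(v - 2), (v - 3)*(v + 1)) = v - 3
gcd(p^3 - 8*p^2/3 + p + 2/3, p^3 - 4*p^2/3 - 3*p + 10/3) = p^2 - 3*p + 2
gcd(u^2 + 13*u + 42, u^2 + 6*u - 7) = u + 7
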